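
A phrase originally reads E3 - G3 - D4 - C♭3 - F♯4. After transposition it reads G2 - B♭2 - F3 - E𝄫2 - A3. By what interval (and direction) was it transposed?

From E3 to G2 is 6 letter names — a sixth of some quality.
G2 to E3 is 9 semitones, which makes it a major sixth; the second version is lower, so the direction is down.
Checking another pair — F#4 → A3 — gives the same interval.

down a major sixth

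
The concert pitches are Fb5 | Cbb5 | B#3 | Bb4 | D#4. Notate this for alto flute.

Bbb5 Fbb5 E#4 Eb5 G#4

The alto flute sounds a perfect fourth below written, so the written part must be a perfect fourth above concert — transpose each note up.
Fb5 -> Bbb5
Cbb5 -> Fbb5
B#3 -> E#4
Bb4 -> Eb5
D#4 -> G#4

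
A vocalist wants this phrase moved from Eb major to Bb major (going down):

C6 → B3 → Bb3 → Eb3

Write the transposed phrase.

From Eb down to Bb is a perfect fourth; apply that to each pitch.
C6 to G5
B3 to F#3
Bb3 to F3
Eb3 to Bb2

G5 F#3 F3 Bb2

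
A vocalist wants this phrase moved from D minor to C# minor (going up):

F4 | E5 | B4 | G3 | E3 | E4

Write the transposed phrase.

E5 D#6 A#5 F#4 D#4 D#5

D minor to C# minor up is a major seventh, so every note moves up by that interval.
F4 gives E5
E5 gives D#6
B4 gives A#5
G3 gives F#4
E3 gives D#4
E4 gives D#5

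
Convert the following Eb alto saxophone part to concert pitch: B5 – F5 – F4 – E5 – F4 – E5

D5 Ab4 Ab3 G4 Ab3 G4

Written C4 on the Eb alto saxophone sounds as Eb3, a major sixth lower; apply that shift to every note.
B5 -> D5
F5 -> Ab4
F4 -> Ab3
E5 -> G4
F4 -> Ab3
E5 -> G4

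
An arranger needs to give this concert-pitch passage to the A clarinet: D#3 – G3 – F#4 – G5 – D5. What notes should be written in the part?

F#3 Bb3 A4 Bb5 F5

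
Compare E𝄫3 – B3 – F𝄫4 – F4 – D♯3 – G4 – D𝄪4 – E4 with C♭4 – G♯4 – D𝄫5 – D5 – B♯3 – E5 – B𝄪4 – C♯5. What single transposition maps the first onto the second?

up a major sixth

Take the first pair: Ebb3 → Cb4. E to C spans 6 letter names, so the interval is some kind of sixth.
Ebb3 to Cb4 is 9 semitones, which makes it a major sixth; the second version is higher, so the direction is up.
Checking another pair — E4 → C#5 — gives the same interval.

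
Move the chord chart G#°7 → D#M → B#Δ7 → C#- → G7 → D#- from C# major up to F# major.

C# major up to F# major is a perfect fourth; each chord root moves by that interval while the quality stays the same.
G#°7: root G# up a perfect fourth → C#, giving C#°7.
D#M: root D# up a perfect fourth → G#, giving G#M.
B#Δ7: root B# up a perfect fourth → E#, giving E#Δ7.
C#-: root C# up a perfect fourth → F#, giving F#-.
G7: root G up a perfect fourth → C, giving C7.
D#-: root D# up a perfect fourth → G#, giving G#-.

C#°7 G#M E#Δ7 F#- C7 G#-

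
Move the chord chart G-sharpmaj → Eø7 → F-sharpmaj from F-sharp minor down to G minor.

Amaj Fø7 Gmaj

F-sharp minor down to G minor is a major seventh; each chord root moves by that interval while the quality stays the same.
G-sharpmaj: root G-sharp down a major seventh → A, giving Amaj.
Eø7: root E down a major seventh → F, giving Fø7.
F-sharpmaj: root F-sharp down a major seventh → G, giving Gmaj.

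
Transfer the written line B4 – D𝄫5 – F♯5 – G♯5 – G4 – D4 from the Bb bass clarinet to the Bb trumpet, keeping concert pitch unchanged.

B3 Dbb4 F#4 G#4 G3 D3

First find concert pitch: the Bb bass clarinet sounds a major ninth below written, so B4 D𝄫5 F♯5 G♯5 G4 D4 sounds A3 Cbb4 E4 F#4 F3 C3.
Then write for Bb trumpet: it sounds a major second below written, so the part must be a major second above concert.
A3 → B3
Cbb4 → Dbb4
E4 → F#4
F#4 → G#4
F3 → G3
C3 → D3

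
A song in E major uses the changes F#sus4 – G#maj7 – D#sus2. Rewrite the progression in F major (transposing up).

Gsus4 Amaj7 Esus2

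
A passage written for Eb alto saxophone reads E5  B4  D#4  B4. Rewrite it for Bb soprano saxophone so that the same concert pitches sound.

A4 E4 G#3 E4

First find concert pitch: the Eb alto saxophone sounds a major sixth below written, so E5 B4 D#4 B4 sounds G4 D4 F#3 D4.
Then write for Bb soprano saxophone: it sounds a major second below written, so the part must be a major second above concert.
G4 → A4
D4 → E4
F#3 → G#3
D4 → E4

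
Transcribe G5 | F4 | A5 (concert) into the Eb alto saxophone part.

E6 D5 F#6

The Eb alto saxophone sounds a major sixth below written, so the written part must be a major sixth above concert — transpose each note up.
G5 → E6
F4 → D5
A5 → F#6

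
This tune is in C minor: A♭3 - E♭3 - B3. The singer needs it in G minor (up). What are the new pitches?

Eb4 Bb3 F#4

C minor to G minor up is a perfect fifth, so every note moves up by that interval.
Ab3 → Eb4
Eb3 → Bb3
B3 → F#4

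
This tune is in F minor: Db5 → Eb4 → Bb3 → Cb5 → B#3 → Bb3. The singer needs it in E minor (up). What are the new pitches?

From F up to E is a major seventh; apply that to each pitch.
Db5 gives C6
Eb4 gives D5
Bb3 gives A4
Cb5 gives Bb5
B#3 gives A##4
Bb3 gives A4

C6 D5 A4 Bb5 A##4 A4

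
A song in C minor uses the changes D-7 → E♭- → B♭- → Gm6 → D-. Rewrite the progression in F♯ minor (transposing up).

G#-7 A- E- C#m6 G#-

C minor up to F♯ minor is an augmented fourth; each chord root moves by that interval while the quality stays the same.
D-7: root D up an augmented fourth → G#, giving G#-7.
E♭-: root E♭ up an augmented fourth → A, giving A-.
B♭-: root B♭ up an augmented fourth → E, giving E-.
Gm6: root G up an augmented fourth → C#, giving C#m6.
D-: root D up an augmented fourth → G#, giving G#-.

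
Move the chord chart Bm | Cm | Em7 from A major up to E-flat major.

A major up to E-flat major is a diminished fifth; each chord root moves by that interval while the quality stays the same.
Bm: root B up a diminished fifth → F, giving Fm.
Cm: root C up a diminished fifth → Gb, giving Gbm.
Em7: root E up a diminished fifth → Bb, giving Bbm7.

Fm Gbm Bbm7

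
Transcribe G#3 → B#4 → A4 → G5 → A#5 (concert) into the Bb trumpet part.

The Bb trumpet sounds a major second below written, so the written part must be a major second above concert — transpose each note up.
G#3 to A#3
B#4 to C##5
A4 to B4
G5 to A5
A#5 to B#5

A#3 C##5 B4 A5 B#5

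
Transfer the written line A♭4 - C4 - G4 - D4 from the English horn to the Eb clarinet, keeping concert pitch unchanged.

Bb3 D3 A3 E3

First find concert pitch: the English horn sounds a perfect fifth below written, so A♭4 C4 G4 D4 sounds Db4 F3 C4 G3.
Then write for Eb clarinet: it sounds a minor third above written, so the part must be a minor third below concert.
Db4 → Bb3
F3 → D3
C4 → A3
G3 → E3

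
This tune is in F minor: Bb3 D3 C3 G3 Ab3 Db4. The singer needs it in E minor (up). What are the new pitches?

F minor to E minor up is a major seventh, so every note moves up by that interval.
Bb3 to A4
D3 to C#4
C3 to B3
G3 to F#4
Ab3 to G4
Db4 to C5

A4 C#4 B3 F#4 G4 C5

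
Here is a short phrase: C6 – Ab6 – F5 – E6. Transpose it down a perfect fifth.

C6 down a perfect fifth is F5.
A perfect fifth down from Ab6 gives Db6.
F5 down a perfect fifth is Bb4.
E6: a fifth down reaches A, and 7 semitones makes it A5.

F5 Db6 Bb4 A5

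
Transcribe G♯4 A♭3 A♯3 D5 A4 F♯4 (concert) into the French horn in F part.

D#5 Eb4 E#4 A5 E5 C#5

The French horn in F sounds a perfect fifth below written, so the written part must be a perfect fifth above concert — transpose each note up.
G#4 → D#5
Ab3 → Eb4
A#3 → E#4
D5 → A5
A4 → E5
F#4 → C#5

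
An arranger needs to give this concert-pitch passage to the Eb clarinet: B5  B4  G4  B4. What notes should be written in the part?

G#5 G#4 E4 G#4

The Eb clarinet sounds a minor third above written, so the written part must be a minor third below concert — transpose each note down.
B5 gives G#5
B4 gives G#4
G4 gives E4
B4 gives G#4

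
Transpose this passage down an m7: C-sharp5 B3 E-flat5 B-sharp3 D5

A minor seventh down from C#5 gives D#4.
B3: a seventh down reaches C, and 10 semitones makes it C#3.
Eb5: a seventh down reaches F, and 10 semitones makes it F4.
B#3: a seventh down reaches C, and 10 semitones makes it C##3.
A minor seventh down from D5 gives E4.

D#4 C#3 F4 C##3 E4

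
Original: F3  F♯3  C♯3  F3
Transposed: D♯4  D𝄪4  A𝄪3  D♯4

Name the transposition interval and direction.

up an augmented sixth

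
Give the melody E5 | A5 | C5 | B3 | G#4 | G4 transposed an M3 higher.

G#5 C#6 E5 D#4 B#4 B4

E5 to G#5
A5 to C#6
C5 to E5
B3 to D#4
G#4 to B#4
G4 to B4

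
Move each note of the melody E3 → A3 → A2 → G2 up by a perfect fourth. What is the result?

A3 D4 D3 C3

A perfect fourth up from E3 gives A3.
A3 up a perfect fourth is D4.
A perfect fourth up from A2 gives D3.
G2 up a perfect fourth is C3.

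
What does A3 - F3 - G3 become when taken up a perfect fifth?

E4 C4 D4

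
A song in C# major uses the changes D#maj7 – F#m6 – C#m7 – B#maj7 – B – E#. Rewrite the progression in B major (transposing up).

C# major up to B major is a minor seventh; each chord root moves by that interval while the quality stays the same.
D#maj7: root D# up a minor seventh → C#, giving C#maj7.
F#m6: root F# up a minor seventh → E, giving Em6.
C#m7: root C# up a minor seventh → B, giving Bm7.
B#maj7: root B# up a minor seventh → A#, giving A#maj7.
B: root B up a minor seventh → A, giving A.
E#: root E# up a minor seventh → D#, giving D#.

C#maj7 Em6 Bm7 A#maj7 A D#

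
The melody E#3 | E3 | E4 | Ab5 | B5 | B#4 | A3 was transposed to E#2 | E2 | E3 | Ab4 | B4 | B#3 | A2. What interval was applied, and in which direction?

Take the first pair: E#3 → E#2. E to E spans 8 letter names, so the interval is some kind of octave.
E#2 to E#3 is 12 semitones, which makes it a perfect octave; the second version is lower, so the direction is down.
Checking another pair — A3 → A2 — gives the same interval.

down a perfect octave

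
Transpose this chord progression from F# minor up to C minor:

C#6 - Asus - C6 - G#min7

G6 Ebsus Gb6 Dmin7

F# minor up to C minor is a diminished fifth; each chord root moves by that interval while the quality stays the same.
C#6: root C# up a diminished fifth → G, giving G6.
Asus: root A up a diminished fifth → Eb, giving Ebsus.
C6: root C up a diminished fifth → Gb, giving Gb6.
G#min7: root G# up a diminished fifth → D, giving Dmin7.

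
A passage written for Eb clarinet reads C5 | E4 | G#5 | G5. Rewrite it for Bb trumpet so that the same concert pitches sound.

F5 A4 C#6 C6

First find concert pitch: the Eb clarinet sounds a minor third above written, so C5 E4 G#5 G5 sounds Eb5 G4 B5 Bb5.
Then write for Bb trumpet: it sounds a major second below written, so the part must be a major second above concert.
Eb5 → F5
G4 → A4
B5 → C#6
Bb5 → C6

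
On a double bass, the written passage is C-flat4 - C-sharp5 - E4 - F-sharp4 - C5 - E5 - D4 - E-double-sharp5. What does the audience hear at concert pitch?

Cb3 C#4 E3 F#3 C4 E4 D3 E##4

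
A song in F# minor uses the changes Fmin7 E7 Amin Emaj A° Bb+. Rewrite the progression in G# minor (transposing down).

Gmin7 F#7 Bmin F#maj B° C+

F# minor down to G# minor is a minor seventh; each chord root moves by that interval while the quality stays the same.
Fmin7: root F down a minor seventh → G, giving Gmin7.
E7: root E down a minor seventh → F#, giving F#7.
Amin: root A down a minor seventh → B, giving Bmin.
Emaj: root E down a minor seventh → F#, giving F#maj.
A°: root A down a minor seventh → B, giving B°.
Bb+: root Bb down a minor seventh → C, giving C+.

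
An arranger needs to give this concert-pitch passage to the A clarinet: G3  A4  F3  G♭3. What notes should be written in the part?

Bb3 C5 Ab3 Bbb3

The A clarinet sounds a minor third below written, so the written part must be a minor third above concert — transpose each note up.
G3 to Bb3
A4 to C5
F3 to Ab3
Gb3 to Bbb3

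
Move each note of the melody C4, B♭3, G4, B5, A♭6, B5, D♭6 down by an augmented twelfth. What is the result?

Fb2 Ebb2 Cb3 Eb4 Dbb5 Eb4 Gbb4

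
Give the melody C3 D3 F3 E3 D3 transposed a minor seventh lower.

A minor seventh down from C3 gives D2.
D3 down a minor seventh is E2.
F3: a seventh down reaches G, and 10 semitones makes it G2.
E3 down a minor seventh is F#2.
A minor seventh down from D3 gives E2.

D2 E2 G2 F#2 E2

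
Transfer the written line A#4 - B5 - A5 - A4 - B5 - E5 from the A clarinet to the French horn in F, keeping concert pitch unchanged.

C##5 D#6 C#6 C#5 D#6 G#5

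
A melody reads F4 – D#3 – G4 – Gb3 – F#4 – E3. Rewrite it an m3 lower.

D4 B#2 E4 Eb3 D#4 C#3

F4 → D4
D#3 → B#2
G4 → E4
Gb3 → Eb3
F#4 → D#4
E3 → C#3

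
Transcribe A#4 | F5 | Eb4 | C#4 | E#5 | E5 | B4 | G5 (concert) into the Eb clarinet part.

F##4 D5 C4 A#3 C##5 C#5 G#4 E5

Written C4 sounds as Eb4 on the Eb clarinet, so concert pitches are written a minor third down.
A#4 -> F##4
F5 -> D5
Eb4 -> C4
C#4 -> A#3
E#5 -> C##5
E5 -> C#5
B4 -> G#4
G5 -> E5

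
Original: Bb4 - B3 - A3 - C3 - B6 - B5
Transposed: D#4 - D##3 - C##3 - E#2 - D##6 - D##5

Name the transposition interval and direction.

down a diminished sixth

Take the first pair: Bb4 → D#4. B to D spans 6 letter names, so the interval is some kind of sixth.
D#4 to Bb4 is 7 semitones, which makes it a diminished sixth; the second version is lower, so the direction is down.
Checking another pair — B5 → D##5 — gives the same interval.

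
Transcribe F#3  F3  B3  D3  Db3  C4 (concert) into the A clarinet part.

A3 Ab3 D4 F3 Fb3 Eb4

Written C4 sounds as A3 on the A clarinet, so concert pitches are written a minor third up.
F#3 gives A3
F3 gives Ab3
B3 gives D4
D3 gives F3
Db3 gives Fb3
C4 gives Eb4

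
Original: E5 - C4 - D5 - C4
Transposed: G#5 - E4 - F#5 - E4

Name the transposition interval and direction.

up a major third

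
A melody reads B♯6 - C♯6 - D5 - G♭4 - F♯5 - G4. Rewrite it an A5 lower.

An augmented fifth down from B#6 gives E6.
C#6 down an augmented fifth is F5.
D5 down an augmented fifth is Gb4.
Gb4: a fifth down reaches C, and 8 semitones makes it Cbb4.
F#5: a fifth down reaches B, and 8 semitones makes it Bb4.
G4: a fifth down reaches C, and 8 semitones makes it Cb4.

E6 F5 Gb4 Cbb4 Bb4 Cb4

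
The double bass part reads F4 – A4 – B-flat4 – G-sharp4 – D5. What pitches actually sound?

F3 A3 Bb3 G#3 D4

The double bass sounds a perfect octave below written, so transpose each written note down a perfect octave.
F4 becomes F3
A4 becomes A3
Bb4 becomes Bb3
G#4 becomes G#3
D5 becomes D4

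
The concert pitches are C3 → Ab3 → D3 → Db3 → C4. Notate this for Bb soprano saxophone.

D3 Bb3 E3 Eb3 D4

Written C4 sounds as Bb3 on the Bb soprano saxophone, so concert pitches are written a major second up.
C3 becomes D3
Ab3 becomes Bb3
D3 becomes E3
Db3 becomes Eb3
C4 becomes D4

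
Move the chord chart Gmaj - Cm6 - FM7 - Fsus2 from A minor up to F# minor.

Emaj Am6 DM7 Dsus2

A minor up to F# minor is a major sixth; each chord root moves by that interval while the quality stays the same.
Gmaj: root G up a major sixth → E, giving Emaj.
Cm6: root C up a major sixth → A, giving Am6.
FM7: root F up a major sixth → D, giving DM7.
Fsus2: root F up a major sixth → D, giving Dsus2.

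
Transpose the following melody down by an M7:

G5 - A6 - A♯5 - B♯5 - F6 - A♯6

Ab4 Bb5 B4 C#5 Gb5 B5

G5 -> Ab4
A6 -> Bb5
A#5 -> B4
B#5 -> C#5
F6 -> Gb5
A#6 -> B5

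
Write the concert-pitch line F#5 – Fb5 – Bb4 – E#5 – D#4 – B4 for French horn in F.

Written C4 sounds as F3 on the French horn in F, so concert pitches are written a perfect fifth up.
F#5 → C#6
Fb5 → Cb6
Bb4 → F5
E#5 → B#5
D#4 → A#4
B4 → F#5

C#6 Cb6 F5 B#5 A#4 F#5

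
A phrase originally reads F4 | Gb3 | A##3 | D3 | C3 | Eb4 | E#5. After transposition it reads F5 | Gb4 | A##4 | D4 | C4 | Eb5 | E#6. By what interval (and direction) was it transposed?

up a perfect octave

Take the first pair: F4 → F5. F to F spans 8 letter names, so the interval is some kind of octave.
F4 to F5 is 12 semitones, which makes it a perfect octave; the second version is higher, so the direction is up.
Checking another pair — E#5 → E#6 — gives the same interval.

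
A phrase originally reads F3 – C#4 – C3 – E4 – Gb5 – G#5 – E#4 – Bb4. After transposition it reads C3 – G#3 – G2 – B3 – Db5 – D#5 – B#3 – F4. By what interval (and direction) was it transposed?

down a perfect fourth

Take the first pair: F3 → C3. F to C spans 4 letter names, so the interval is some kind of fourth.
C3 to F3 is 5 semitones, which makes it a perfect fourth; the second version is lower, so the direction is down.
Checking another pair — Bb4 → F4 — gives the same interval.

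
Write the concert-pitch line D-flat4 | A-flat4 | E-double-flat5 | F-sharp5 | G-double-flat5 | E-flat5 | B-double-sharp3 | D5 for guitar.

Db5 Ab5 Ebb6 F#6 Gbb6 Eb6 B##4 D6

Written C4 sounds as C3 on the guitar, so concert pitches are written a perfect octave up.
Db4 to Db5
Ab4 to Ab5
Ebb5 to Ebb6
F#5 to F#6
Gbb5 to Gbb6
Eb5 to Eb6
B##3 to B##4
D5 to D6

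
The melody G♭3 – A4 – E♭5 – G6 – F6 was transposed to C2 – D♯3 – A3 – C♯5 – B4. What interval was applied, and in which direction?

Take the first pair: Gb3 → C2. G to C spans 12 letter names, so the interval is some kind of twelfth.
C2 to Gb3 is 18 semitones, which makes it a diminished twelfth; the second version is lower, so the direction is down.
Checking another pair — F6 → B4 — gives the same interval.

down a diminished twelfth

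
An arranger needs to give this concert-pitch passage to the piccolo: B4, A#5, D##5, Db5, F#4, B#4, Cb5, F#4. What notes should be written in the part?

The piccolo sounds a perfect octave above written, so the written part must be a perfect octave below concert — transpose each note down.
B4 gives B3
A#5 gives A#4
D##5 gives D##4
Db5 gives Db4
F#4 gives F#3
B#4 gives B#3
Cb5 gives Cb4
F#4 gives F#3

B3 A#4 D##4 Db4 F#3 B#3 Cb4 F#3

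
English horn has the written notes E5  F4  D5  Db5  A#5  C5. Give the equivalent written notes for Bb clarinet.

B4 C4 A4 Ab4 E#5 G4

First find concert pitch: the English horn sounds a perfect fifth below written, so E5 F4 D5 Db5 A#5 C5 sounds A4 Bb3 G4 Gb4 D#5 F4.
Then write for Bb clarinet: it sounds a major second below written, so the part must be a major second above concert.
A4 → B4
Bb3 → C4
G4 → A4
Gb4 → Ab4
D#5 → E#5
F4 → G4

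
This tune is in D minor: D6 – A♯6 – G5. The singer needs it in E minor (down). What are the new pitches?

From D down to E is a minor seventh; apply that to each pitch.
D6 -> E5
A#6 -> B#5
G5 -> A4

E5 B#5 A4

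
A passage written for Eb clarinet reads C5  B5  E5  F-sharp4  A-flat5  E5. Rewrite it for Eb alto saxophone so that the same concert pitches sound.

C6 B6 E6 F#5 Ab6 E6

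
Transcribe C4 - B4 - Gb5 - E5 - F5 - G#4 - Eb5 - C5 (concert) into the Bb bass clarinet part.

D5 C#6 Ab6 F#6 G6 A#5 F6 D6

The Bb bass clarinet sounds a major ninth below written, so the written part must be a major ninth above concert — transpose each note up.
C4 becomes D5
B4 becomes C#6
Gb5 becomes Ab6
E5 becomes F#6
F5 becomes G6
G#4 becomes A#5
Eb5 becomes F6
C5 becomes D6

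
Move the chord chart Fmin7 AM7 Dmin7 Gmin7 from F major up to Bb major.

Bbmin7 DM7 Gmin7 Cmin7

F major up to Bb major is a perfect fourth; each chord root moves by that interval while the quality stays the same.
Fmin7: root F up a perfect fourth → Bb, giving Bbmin7.
AM7: root A up a perfect fourth → D, giving DM7.
Dmin7: root D up a perfect fourth → G, giving Gmin7.
Gmin7: root G up a perfect fourth → C, giving Cmin7.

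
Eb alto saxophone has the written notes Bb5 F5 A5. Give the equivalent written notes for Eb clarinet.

First find concert pitch: the Eb alto saxophone sounds a major sixth below written, so Bb5 F5 A5 sounds Db5 Ab4 C5.
Then write for Eb clarinet: it sounds a minor third above written, so the part must be a minor third below concert.
Db5 → Bb4
Ab4 → F4
C5 → A4

Bb4 F4 A4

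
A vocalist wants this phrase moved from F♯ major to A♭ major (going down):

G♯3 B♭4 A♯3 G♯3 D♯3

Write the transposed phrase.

Bb2 Dbb4 C3 Bb2 F2

F♯ major to A♭ major down is an augmented sixth, so every note moves down by that interval.
G#3 gives Bb2
Bb4 gives Dbb4
A#3 gives C3
G#3 gives Bb2
D#3 gives F2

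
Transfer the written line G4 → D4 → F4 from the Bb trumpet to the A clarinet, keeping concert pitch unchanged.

First find concert pitch: the Bb trumpet sounds a major second below written, so G4 D4 F4 sounds F4 C4 Eb4.
Then write for A clarinet: it sounds a minor third below written, so the part must be a minor third above concert.
F4 → Ab4
C4 → Eb4
Eb4 → Gb4

Ab4 Eb4 Gb4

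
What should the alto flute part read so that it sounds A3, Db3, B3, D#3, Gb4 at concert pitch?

Written C4 sounds as G3 on the alto flute, so concert pitches are written a perfect fourth up.
A3 becomes D4
Db3 becomes Gb3
B3 becomes E4
D#3 becomes G#3
Gb4 becomes Cb5

D4 Gb3 E4 G#3 Cb5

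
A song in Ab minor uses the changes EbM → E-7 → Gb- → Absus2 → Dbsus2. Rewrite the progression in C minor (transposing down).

GM G#-7 Bb- Csus2 Fsus2

Ab minor down to C minor is a minor sixth; each chord root moves by that interval while the quality stays the same.
EbM: root Eb down a minor sixth → G, giving GM.
E-7: root E down a minor sixth → G#, giving G#-7.
Gb-: root Gb down a minor sixth → Bb, giving Bb-.
Absus2: root Ab down a minor sixth → C, giving Csus2.
Dbsus2: root Db down a minor sixth → F, giving Fsus2.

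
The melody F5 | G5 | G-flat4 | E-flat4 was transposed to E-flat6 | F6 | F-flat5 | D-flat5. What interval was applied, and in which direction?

up a minor seventh

From F5 to Eb6 is 7 letter names — a seventh of some quality.
F5 to Eb6 is 10 semitones, which makes it a minor seventh; the second version is higher, so the direction is up.
Checking another pair — Eb4 → Db5 — gives the same interval.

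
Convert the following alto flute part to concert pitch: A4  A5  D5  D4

The alto flute sounds a perfect fourth below written, so transpose each written note down a perfect fourth.
A4 gives E4
A5 gives E5
D5 gives A4
D4 gives A3

E4 E5 A4 A3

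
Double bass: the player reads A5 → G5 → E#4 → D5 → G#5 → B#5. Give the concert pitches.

A4 G4 E#3 D4 G#4 B#4

Written C4 on the double bass sounds as C3, a perfect octave lower; apply that shift to every note.
A5 gives A4
G5 gives G4
E#4 gives E#3
D5 gives D4
G#5 gives G#4
B#5 gives B#4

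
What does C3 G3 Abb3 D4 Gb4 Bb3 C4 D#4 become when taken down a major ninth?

C3: a ninth down reaches B, and 14 semitones makes it Bb1.
G3: a ninth down reaches F, and 14 semitones makes it F2.
A major ninth down from Abb3 gives Gbb2.
A major ninth down from D4 gives C3.
A major ninth down from Gb4 gives Fb3.
A major ninth down from Bb3 gives Ab2.
C4 down a major ninth is Bb2.
A major ninth down from D#4 gives C#3.

Bb1 F2 Gbb2 C3 Fb3 Ab2 Bb2 C#3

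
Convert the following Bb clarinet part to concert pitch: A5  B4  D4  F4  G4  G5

G5 A4 C4 Eb4 F4 F5

The Bb clarinet sounds a major second below written, so transpose each written note down a major second.
A5 to G5
B4 to A4
D4 to C4
F4 to Eb4
G4 to F4
G5 to F5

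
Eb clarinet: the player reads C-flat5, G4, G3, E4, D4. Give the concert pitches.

The Eb clarinet sounds a minor third above written, so transpose each written note up a minor third.
Cb5 -> Ebb5
G4 -> Bb4
G3 -> Bb3
E4 -> G4
D4 -> F4

Ebb5 Bb4 Bb3 G4 F4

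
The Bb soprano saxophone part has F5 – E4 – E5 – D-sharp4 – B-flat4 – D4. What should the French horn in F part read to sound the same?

Bb5 A4 A5 G#4 Eb5 G4

First find concert pitch: the Bb soprano saxophone sounds a major second below written, so F5 E4 E5 D-sharp4 B-flat4 D4 sounds Eb5 D4 D5 C#4 Ab4 C4.
Then write for French horn in F: it sounds a perfect fifth below written, so the part must be a perfect fifth above concert.
Eb5 → Bb5
D4 → A4
D5 → A5
C#4 → G#4
Ab4 → Eb5
C4 → G4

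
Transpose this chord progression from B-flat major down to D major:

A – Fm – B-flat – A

C# Am D C#

B-flat major down to D major is a minor sixth; each chord root moves by that interval while the quality stays the same.
A: root A down a minor sixth → C#, giving C#.
Fm: root F down a minor sixth → A, giving Am.
B-flat: root B-flat down a minor sixth → D, giving D.
A: root A down a minor sixth → C#, giving C#.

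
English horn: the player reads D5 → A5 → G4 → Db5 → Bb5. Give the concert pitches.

Written C4 on the English horn sounds as F3, a perfect fifth lower; apply that shift to every note.
D5 becomes G4
A5 becomes D5
G4 becomes C4
Db5 becomes Gb4
Bb5 becomes Eb5

G4 D5 C4 Gb4 Eb5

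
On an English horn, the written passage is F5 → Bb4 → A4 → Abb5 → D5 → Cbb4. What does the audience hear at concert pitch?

Bb4 Eb4 D4 Dbb5 G4 Fbb3

The English horn sounds a perfect fifth below written, so transpose each written note down a perfect fifth.
F5 gives Bb4
Bb4 gives Eb4
A4 gives D4
Abb5 gives Dbb5
D5 gives G4
Cbb4 gives Fbb3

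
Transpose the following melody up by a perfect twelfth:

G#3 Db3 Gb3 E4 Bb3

D#5 Ab4 Db5 B5 F5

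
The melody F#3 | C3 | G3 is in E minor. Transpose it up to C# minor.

D#4 A3 E4

From E up to C# is a major sixth; apply that to each pitch.
F#3 gives D#4
C3 gives A3
G3 gives E4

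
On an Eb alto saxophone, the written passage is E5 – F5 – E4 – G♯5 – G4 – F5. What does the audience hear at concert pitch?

G4 Ab4 G3 B4 Bb3 Ab4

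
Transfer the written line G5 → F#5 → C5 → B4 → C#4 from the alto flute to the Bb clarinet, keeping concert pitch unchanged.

First find concert pitch: the alto flute sounds a perfect fourth below written, so G5 F#5 C5 B4 C#4 sounds D5 C#5 G4 F#4 G#3.
Then write for Bb clarinet: it sounds a major second below written, so the part must be a major second above concert.
D5 → E5
C#5 → D#5
G4 → A4
F#4 → G#4
G#3 → A#3

E5 D#5 A4 G#4 A#3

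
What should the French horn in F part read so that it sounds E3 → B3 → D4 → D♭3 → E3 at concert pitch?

B3 F#4 A4 Ab3 B3

Written C4 sounds as F3 on the French horn in F, so concert pitches are written a perfect fifth up.
E3 -> B3
B3 -> F#4
D4 -> A4
Db3 -> Ab3
E3 -> B3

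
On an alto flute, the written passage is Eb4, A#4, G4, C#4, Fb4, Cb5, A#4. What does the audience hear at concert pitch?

Bb3 E#4 D4 G#3 Cb4 Gb4 E#4

Written C4 on the alto flute sounds as G3, a perfect fourth lower; apply that shift to every note.
Eb4 to Bb3
A#4 to E#4
G4 to D4
C#4 to G#3
Fb4 to Cb4
Cb5 to Gb4
A#4 to E#4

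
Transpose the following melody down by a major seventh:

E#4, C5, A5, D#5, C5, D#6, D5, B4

F#3 Db4 Bb4 E4 Db4 E5 Eb4 C4

E#4 down a major seventh is F#3.
C5 down a major seventh is Db4.
A major seventh down from A5 gives Bb4.
A major seventh down from D#5 gives E4.
C5: a seventh down reaches D, and 11 semitones makes it Db4.
D#6: a seventh down reaches E, and 11 semitones makes it E5.
D5: a seventh down reaches E, and 11 semitones makes it Eb4.
A major seventh down from B4 gives C4.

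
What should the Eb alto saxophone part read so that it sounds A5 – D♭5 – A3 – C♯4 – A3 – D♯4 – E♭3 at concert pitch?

The Eb alto saxophone sounds a major sixth below written, so the written part must be a major sixth above concert — transpose each note up.
A5 becomes F#6
Db5 becomes Bb5
A3 becomes F#4
C#4 becomes A#4
A3 becomes F#4
D#4 becomes B#4
Eb3 becomes C4

F#6 Bb5 F#4 A#4 F#4 B#4 C4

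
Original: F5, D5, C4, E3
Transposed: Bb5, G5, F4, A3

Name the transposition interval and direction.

up a perfect fourth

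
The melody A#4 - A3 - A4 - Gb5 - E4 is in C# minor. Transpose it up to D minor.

B4 Bb3 Bb4 Abb5 F4

C# minor to D minor up is a minor second, so every note moves up by that interval.
A#4 gives B4
A3 gives Bb3
A4 gives Bb4
Gb5 gives Abb5
E4 gives F4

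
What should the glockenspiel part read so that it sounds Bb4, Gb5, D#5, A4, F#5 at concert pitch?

Written C4 sounds as C6 on the glockenspiel, so concert pitches are written a perfect fifteenth down.
Bb4 → Bb2
Gb5 → Gb3
D#5 → D#3
A4 → A2
F#5 → F#3

Bb2 Gb3 D#3 A2 F#3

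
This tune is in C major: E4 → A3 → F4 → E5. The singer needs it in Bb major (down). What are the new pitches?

From C down to Bb is a major second; apply that to each pitch.
E4 gives D4
A3 gives G3
F4 gives Eb4
E5 gives D5

D4 G3 Eb4 D5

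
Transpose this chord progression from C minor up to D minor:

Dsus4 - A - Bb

Esus4 B C

C minor up to D minor is a major second; each chord root moves by that interval while the quality stays the same.
Dsus4: root D up a major second → E, giving Esus4.
A: root A up a major second → B, giving B.
Bb: root Bb up a major second → C, giving C.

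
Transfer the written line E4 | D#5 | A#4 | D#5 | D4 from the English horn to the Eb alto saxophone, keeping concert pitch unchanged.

F#4 E#5 B#4 E#5 E4

First find concert pitch: the English horn sounds a perfect fifth below written, so E4 D#5 A#4 D#5 D4 sounds A3 G#4 D#4 G#4 G3.
Then write for Eb alto saxophone: it sounds a major sixth below written, so the part must be a major sixth above concert.
A3 → F#4
G#4 → E#5
D#4 → B#4
G#4 → E#5
G3 → E4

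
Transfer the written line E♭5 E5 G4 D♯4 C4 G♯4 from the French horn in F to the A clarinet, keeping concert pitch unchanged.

Cb5 C5 Eb4 B3 Ab3 E4

First find concert pitch: the French horn in F sounds a perfect fifth below written, so E♭5 E5 G4 D♯4 C4 G♯4 sounds Ab4 A4 C4 G#3 F3 C#4.
Then write for A clarinet: it sounds a minor third below written, so the part must be a minor third above concert.
Ab4 → Cb5
A4 → C5
C4 → Eb4
G#3 → B3
F3 → Ab3
C#4 → E4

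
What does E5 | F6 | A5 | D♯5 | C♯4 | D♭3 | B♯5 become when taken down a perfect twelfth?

A3 Bb4 D4 G#3 F#2 Gb1 E#4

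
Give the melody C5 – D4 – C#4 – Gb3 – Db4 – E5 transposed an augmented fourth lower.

C5 → Gb4
D4 → Ab3
C#4 → G3
Gb3 → Dbb3
Db4 → Abb3
E5 → Bb4

Gb4 Ab3 G3 Dbb3 Abb3 Bb4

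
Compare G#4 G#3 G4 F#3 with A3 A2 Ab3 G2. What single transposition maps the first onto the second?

down a major seventh

From G#4 to A3 is 7 letter names — a seventh of some quality.
A3 to G#4 is 11 semitones, which makes it a major seventh; the second version is lower, so the direction is down.
Checking another pair — F#3 → G2 — gives the same interval.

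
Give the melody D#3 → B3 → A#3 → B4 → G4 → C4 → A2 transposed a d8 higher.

D4 Bb4 A4 Bb5 Gb5 Cb5 Ab3

D#3 -> D4
B3 -> Bb4
A#3 -> A4
B4 -> Bb5
G4 -> Gb5
C4 -> Cb5
A2 -> Ab3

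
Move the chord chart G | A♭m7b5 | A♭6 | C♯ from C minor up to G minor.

C minor up to G minor is a perfect fifth; each chord root moves by that interval while the quality stays the same.
G: root G up a perfect fifth → D, giving D.
A♭m7b5: root A♭ up a perfect fifth → Eb, giving Ebm7b5.
A♭6: root A♭ up a perfect fifth → Eb, giving Eb6.
C♯: root C♯ up a perfect fifth → G#, giving G#.

D Ebm7b5 Eb6 G#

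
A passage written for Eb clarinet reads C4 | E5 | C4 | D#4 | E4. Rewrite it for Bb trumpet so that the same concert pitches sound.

First find concert pitch: the Eb clarinet sounds a minor third above written, so C4 E5 C4 D#4 E4 sounds Eb4 G5 Eb4 F#4 G4.
Then write for Bb trumpet: it sounds a major second below written, so the part must be a major second above concert.
Eb4 → F4
G5 → A5
Eb4 → F4
F#4 → G#4
G4 → A4

F4 A5 F4 G#4 A4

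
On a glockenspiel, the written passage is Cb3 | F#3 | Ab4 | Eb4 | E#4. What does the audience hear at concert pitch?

Cb5 F#5 Ab6 Eb6 E#6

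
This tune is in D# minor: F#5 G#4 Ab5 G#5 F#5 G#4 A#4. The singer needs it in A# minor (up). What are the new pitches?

C#6 D#5 Eb6 D#6 C#6 D#5 E#5

D# minor to A# minor up is a perfect fifth, so every note moves up by that interval.
F#5 gives C#6
G#4 gives D#5
Ab5 gives Eb6
G#5 gives D#6
F#5 gives C#6
G#4 gives D#5
A#4 gives E#5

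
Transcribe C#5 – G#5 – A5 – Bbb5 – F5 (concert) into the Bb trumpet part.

D#5 A#5 B5 Cb6 G5

The Bb trumpet sounds a major second below written, so the written part must be a major second above concert — transpose each note up.
C#5 gives D#5
G#5 gives A#5
A5 gives B5
Bbb5 gives Cb6
F5 gives G5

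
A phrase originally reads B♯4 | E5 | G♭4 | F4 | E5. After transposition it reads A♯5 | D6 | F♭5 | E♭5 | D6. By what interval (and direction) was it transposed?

From B#4 to A#5 is 7 letter names — a seventh of some quality.
B#4 to A#5 is 10 semitones, which makes it a minor seventh; the second version is higher, so the direction is up.
Checking another pair — E5 → D6 — gives the same interval.

up a minor seventh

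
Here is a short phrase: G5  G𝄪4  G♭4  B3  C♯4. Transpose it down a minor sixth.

B4 B##3 Bb3 D#3 E#3

G5 gives B4
G##4 gives B##3
Gb4 gives Bb3
B3 gives D#3
C#4 gives E#3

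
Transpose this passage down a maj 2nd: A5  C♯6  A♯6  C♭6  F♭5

A5 becomes G5
C#6 becomes B5
A#6 becomes G#6
Cb6 becomes Bbb5
Fb5 becomes Ebb5

G5 B5 G#6 Bbb5 Ebb5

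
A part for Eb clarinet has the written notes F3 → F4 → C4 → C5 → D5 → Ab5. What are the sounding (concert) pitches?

Written C4 on the Eb clarinet sounds as Eb4, a minor third higher; apply that shift to every note.
F3 becomes Ab3
F4 becomes Ab4
C4 becomes Eb4
C5 becomes Eb5
D5 becomes F5
Ab5 becomes Cb6

Ab3 Ab4 Eb4 Eb5 F5 Cb6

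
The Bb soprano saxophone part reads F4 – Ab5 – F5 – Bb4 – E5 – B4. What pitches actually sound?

The Bb soprano saxophone sounds a major second below written, so transpose each written note down a major second.
F4 becomes Eb4
Ab5 becomes Gb5
F5 becomes Eb5
Bb4 becomes Ab4
E5 becomes D5
B4 becomes A4

Eb4 Gb5 Eb5 Ab4 D5 A4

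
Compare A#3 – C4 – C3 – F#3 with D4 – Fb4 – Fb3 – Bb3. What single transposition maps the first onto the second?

From A#3 to D4 is 4 letter names — a fourth of some quality.
A#3 to D4 is 4 semitones, which makes it a diminished fourth; the second version is higher, so the direction is up.
Checking another pair — F#3 → Bb3 — gives the same interval.

up a diminished fourth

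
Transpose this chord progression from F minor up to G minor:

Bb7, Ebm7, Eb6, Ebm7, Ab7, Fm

C7 Fm7 F6 Fm7 Bb7 Gm

F minor up to G minor is a major second; each chord root moves by that interval while the quality stays the same.
Bb7: root Bb up a major second → C, giving C7.
Ebm7: root Eb up a major second → F, giving Fm7.
Eb6: root Eb up a major second → F, giving F6.
Ebm7: root Eb up a major second → F, giving Fm7.
Ab7: root Ab up a major second → Bb, giving Bb7.
Fm: root F up a major second → G, giving Gm.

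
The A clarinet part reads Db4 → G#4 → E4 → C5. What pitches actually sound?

Bb3 E#4 C#4 A4

Written C4 on the A clarinet sounds as A3, a minor third lower; apply that shift to every note.
Db4 -> Bb3
G#4 -> E#4
E4 -> C#4
C5 -> A4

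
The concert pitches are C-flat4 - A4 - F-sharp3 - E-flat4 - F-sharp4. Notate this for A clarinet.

Written C4 sounds as A3 on the A clarinet, so concert pitches are written a minor third up.
Cb4 becomes Ebb4
A4 becomes C5
F#3 becomes A3
Eb4 becomes Gb4
F#4 becomes A4

Ebb4 C5 A3 Gb4 A4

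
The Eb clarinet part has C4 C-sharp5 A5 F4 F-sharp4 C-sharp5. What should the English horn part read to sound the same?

Bb4 B5 G6 Eb5 E5 B5

First find concert pitch: the Eb clarinet sounds a minor third above written, so C4 C-sharp5 A5 F4 F-sharp4 C-sharp5 sounds Eb4 E5 C6 Ab4 A4 E5.
Then write for English horn: it sounds a perfect fifth below written, so the part must be a perfect fifth above concert.
Eb4 → Bb4
E5 → B5
C6 → G6
Ab4 → Eb5
A4 → E5
E5 → B5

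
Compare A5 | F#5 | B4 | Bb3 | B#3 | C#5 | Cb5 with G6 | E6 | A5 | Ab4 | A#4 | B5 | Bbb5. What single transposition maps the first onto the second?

Take the first pair: A5 → G6. A to G spans 7 letter names, so the interval is some kind of seventh.
A5 to G6 is 10 semitones, which makes it a minor seventh; the second version is higher, so the direction is up.
Checking another pair — Cb5 → Bbb5 — gives the same interval.

up a minor seventh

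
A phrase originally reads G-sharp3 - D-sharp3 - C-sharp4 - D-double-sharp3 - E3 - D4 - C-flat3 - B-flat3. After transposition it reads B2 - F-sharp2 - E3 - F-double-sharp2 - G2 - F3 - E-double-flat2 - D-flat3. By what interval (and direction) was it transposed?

down a major sixth

Take the first pair: G#3 → B2. G to B spans 6 letter names, so the interval is some kind of sixth.
B2 to G#3 is 9 semitones, which makes it a major sixth; the second version is lower, so the direction is down.
Checking another pair — Bb3 → Db3 — gives the same interval.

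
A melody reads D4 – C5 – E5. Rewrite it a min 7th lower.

D4 becomes E3
C5 becomes D4
E5 becomes F#4

E3 D4 F#4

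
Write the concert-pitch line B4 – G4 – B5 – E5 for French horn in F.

The French horn in F sounds a perfect fifth below written, so the written part must be a perfect fifth above concert — transpose each note up.
B4 → F#5
G4 → D5
B5 → F#6
E5 → B5

F#5 D5 F#6 B5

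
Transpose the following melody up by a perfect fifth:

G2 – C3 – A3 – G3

G2 -> D3
C3 -> G3
A3 -> E4
G3 -> D4

D3 G3 E4 D4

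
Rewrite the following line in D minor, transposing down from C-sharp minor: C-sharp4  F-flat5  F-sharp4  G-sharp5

C-sharp minor to D minor down is a major seventh, so every note moves down by that interval.
C#4 → D3
Fb5 → Gbb4
F#4 → G3
G#5 → A4

D3 Gbb4 G3 A4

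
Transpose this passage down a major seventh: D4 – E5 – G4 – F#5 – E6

Eb3 F4 Ab3 G4 F5

D4 gives Eb3
E5 gives F4
G4 gives Ab3
F#5 gives G4
E6 gives F5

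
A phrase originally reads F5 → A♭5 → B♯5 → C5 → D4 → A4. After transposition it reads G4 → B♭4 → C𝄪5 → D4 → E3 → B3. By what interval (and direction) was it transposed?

down a minor seventh

From F5 to G4 is 7 letter names — a seventh of some quality.
G4 to F5 is 10 semitones, which makes it a minor seventh; the second version is lower, so the direction is down.
Checking another pair — A4 → B3 — gives the same interval.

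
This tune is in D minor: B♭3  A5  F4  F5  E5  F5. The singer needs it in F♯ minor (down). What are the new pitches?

D minor to F♯ minor down is a minor sixth, so every note moves down by that interval.
Bb3 -> D3
A5 -> C#5
F4 -> A3
F5 -> A4
E5 -> G#4
F5 -> A4

D3 C#5 A3 A4 G#4 A4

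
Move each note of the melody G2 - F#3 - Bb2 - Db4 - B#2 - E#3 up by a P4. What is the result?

C3 B3 Eb3 Gb4 E#3 A#3

G2 gives C3
F#3 gives B3
Bb2 gives Eb3
Db4 gives Gb4
B#2 gives E#3
E#3 gives A#3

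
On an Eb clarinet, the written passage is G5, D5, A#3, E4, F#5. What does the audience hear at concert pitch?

Written C4 on the Eb clarinet sounds as Eb4, a minor third higher; apply that shift to every note.
G5 to Bb5
D5 to F5
A#3 to C#4
E4 to G4
F#5 to A5

Bb5 F5 C#4 G4 A5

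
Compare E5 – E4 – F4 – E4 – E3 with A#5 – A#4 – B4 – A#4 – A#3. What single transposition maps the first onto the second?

up an augmented fourth

Take the first pair: E5 → A#5. E to A spans 4 letter names, so the interval is some kind of fourth.
E5 to A#5 is 6 semitones, which makes it an augmented fourth; the second version is higher, so the direction is up.
Checking another pair — E3 → A#3 — gives the same interval.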